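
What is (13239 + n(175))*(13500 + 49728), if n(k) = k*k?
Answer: 2773432992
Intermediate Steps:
n(k) = k**2
(13239 + n(175))*(13500 + 49728) = (13239 + 175**2)*(13500 + 49728) = (13239 + 30625)*63228 = 43864*63228 = 2773432992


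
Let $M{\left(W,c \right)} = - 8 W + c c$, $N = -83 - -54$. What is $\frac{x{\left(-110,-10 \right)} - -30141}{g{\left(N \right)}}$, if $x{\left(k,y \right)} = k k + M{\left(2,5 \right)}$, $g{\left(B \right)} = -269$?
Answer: $- \frac{42250}{269} \approx -157.06$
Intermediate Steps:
$N = -29$ ($N = -83 + 54 = -29$)
$M{\left(W,c \right)} = c^{2} - 8 W$ ($M{\left(W,c \right)} = - 8 W + c^{2} = c^{2} - 8 W$)
$x{\left(k,y \right)} = 9 + k^{2}$ ($x{\left(k,y \right)} = k k + \left(5^{2} - 16\right) = k^{2} + \left(25 - 16\right) = k^{2} + 9 = 9 + k^{2}$)
$\frac{x{\left(-110,-10 \right)} - -30141}{g{\left(N \right)}} = \frac{\left(9 + \left(-110\right)^{2}\right) - -30141}{-269} = \left(\left(9 + 12100\right) + 30141\right) \left(- \frac{1}{269}\right) = \left(12109 + 30141\right) \left(- \frac{1}{269}\right) = 42250 \left(- \frac{1}{269}\right) = - \frac{42250}{269}$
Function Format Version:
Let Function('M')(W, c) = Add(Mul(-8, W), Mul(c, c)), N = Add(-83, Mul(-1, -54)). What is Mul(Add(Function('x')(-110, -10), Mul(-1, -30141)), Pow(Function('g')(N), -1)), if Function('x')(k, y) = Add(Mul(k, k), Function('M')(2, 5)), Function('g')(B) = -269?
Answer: Rational(-42250, 269) ≈ -157.06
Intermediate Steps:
N = -29 (N = Add(-83, 54) = -29)
Function('M')(W, c) = Add(Pow(c, 2), Mul(-8, W)) (Function('M')(W, c) = Add(Mul(-8, W), Pow(c, 2)) = Add(Pow(c, 2), Mul(-8, W)))
Function('x')(k, y) = Add(9, Pow(k, 2)) (Function('x')(k, y) = Add(Mul(k, k), Add(Pow(5, 2), Mul(-8, 2))) = Add(Pow(k, 2), Add(25, -16)) = Add(Pow(k, 2), 9) = Add(9, Pow(k, 2)))
Mul(Add(Function('x')(-110, -10), Mul(-1, -30141)), Pow(Function('g')(N), -1)) = Mul(Add(Add(9, Pow(-110, 2)), Mul(-1, -30141)), Pow(-269, -1)) = Mul(Add(Add(9, 12100), 30141), Rational(-1, 269)) = Mul(Add(12109, 30141), Rational(-1, 269)) = Mul(42250, Rational(-1, 269)) = Rational(-42250, 269)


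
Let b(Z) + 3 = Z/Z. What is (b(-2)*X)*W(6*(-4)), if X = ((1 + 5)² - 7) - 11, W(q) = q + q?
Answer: 1728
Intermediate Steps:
b(Z) = -2 (b(Z) = -3 + Z/Z = -3 + 1 = -2)
W(q) = 2*q
X = 18 (X = (6² - 7) - 11 = (36 - 7) - 11 = 29 - 11 = 18)
(b(-2)*X)*W(6*(-4)) = (-2*18)*(2*(6*(-4))) = -72*(-24) = -36*(-48) = 1728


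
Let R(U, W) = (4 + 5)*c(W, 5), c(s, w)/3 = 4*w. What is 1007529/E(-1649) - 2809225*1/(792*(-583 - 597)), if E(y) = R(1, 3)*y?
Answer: 2888715169/1541089440 ≈ 1.8745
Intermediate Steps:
c(s, w) = 12*w (c(s, w) = 3*(4*w) = 12*w)
R(U, W) = 540 (R(U, W) = (4 + 5)*(12*5) = 9*60 = 540)
E(y) = 540*y
1007529/E(-1649) - 2809225*1/(792*(-583 - 597)) = 1007529/((540*(-1649))) - 2809225*1/(792*(-583 - 597)) = 1007529/(-890460) - 2809225/((-1180*792)) = 1007529*(-1/890460) - 2809225/(-934560) = -335843/296820 - 2809225*(-1/934560) = -335843/296820 + 561845/186912 = 2888715169/1541089440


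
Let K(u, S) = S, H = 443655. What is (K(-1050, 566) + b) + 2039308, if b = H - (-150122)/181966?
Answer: 225958994068/90983 ≈ 2.4835e+6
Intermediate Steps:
b = 40365137926/90983 (b = 443655 - (-150122)/181966 = 443655 - 1*(-75061/90983) = 443655 + 75061/90983 = 40365137926/90983 ≈ 4.4366e+5)
(K(-1050, 566) + b) + 2039308 = (566 + 40365137926/90983) + 2039308 = 40416634304/90983 + 2039308 = 225958994068/90983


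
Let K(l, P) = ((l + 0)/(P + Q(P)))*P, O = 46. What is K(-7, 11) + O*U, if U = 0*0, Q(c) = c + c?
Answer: -7/3 ≈ -2.3333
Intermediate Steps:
Q(c) = 2*c
U = 0
K(l, P) = l/3 (K(l, P) = ((l + 0)/(P + 2*P))*P = (l/((3*P)))*P = (l*(1/(3*P)))*P = (l/(3*P))*P = l/3)
K(-7, 11) + O*U = (⅓)*(-7) + 46*0 = -7/3 + 0 = -7/3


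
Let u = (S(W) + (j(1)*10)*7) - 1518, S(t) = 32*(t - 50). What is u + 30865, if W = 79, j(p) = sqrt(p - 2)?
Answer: 30275 + 70*I ≈ 30275.0 + 70.0*I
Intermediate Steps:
j(p) = sqrt(-2 + p)
S(t) = -1600 + 32*t (S(t) = 32*(-50 + t) = -1600 + 32*t)
u = -590 + 70*I (u = ((-1600 + 32*79) + (sqrt(-2 + 1)*10)*7) - 1518 = ((-1600 + 2528) + (sqrt(-1)*10)*7) - 1518 = (928 + (I*10)*7) - 1518 = (928 + (10*I)*7) - 1518 = (928 + 70*I) - 1518 = -590 + 70*I ≈ -590.0 + 70.0*I)
u + 30865 = (-590 + 70*I) + 30865 = 30275 + 70*I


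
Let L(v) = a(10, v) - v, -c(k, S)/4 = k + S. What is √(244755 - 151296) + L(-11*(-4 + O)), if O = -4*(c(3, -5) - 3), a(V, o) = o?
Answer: √93459 ≈ 305.71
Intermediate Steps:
c(k, S) = -4*S - 4*k (c(k, S) = -4*(k + S) = -4*(S + k) = -4*S - 4*k)
O = -20 (O = -4*((-4*(-5) - 4*3) - 3) = -4*((20 - 12) - 3) = -4*(8 - 3) = -4*5 = -20)
L(v) = 0 (L(v) = v - v = 0)
√(244755 - 151296) + L(-11*(-4 + O)) = √(244755 - 151296) + 0 = √93459 + 0 = √93459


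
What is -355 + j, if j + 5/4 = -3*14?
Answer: -1593/4 ≈ -398.25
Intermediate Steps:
j = -173/4 (j = -5/4 - 3*14 = -5/4 - 42 = -173/4 ≈ -43.250)
-355 + j = -355 - 173/4 = -1593/4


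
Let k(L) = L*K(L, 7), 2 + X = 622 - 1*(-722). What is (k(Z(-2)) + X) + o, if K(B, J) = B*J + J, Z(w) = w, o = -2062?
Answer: -706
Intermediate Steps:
X = 1342 (X = -2 + (622 - 1*(-722)) = -2 + (622 + 722) = -2 + 1344 = 1342)
K(B, J) = J + B*J
k(L) = L*(7 + 7*L) (k(L) = L*(7*(1 + L)) = L*(7 + 7*L))
(k(Z(-2)) + X) + o = (7*(-2)*(1 - 2) + 1342) - 2062 = (7*(-2)*(-1) + 1342) - 2062 = (14 + 1342) - 2062 = 1356 - 2062 = -706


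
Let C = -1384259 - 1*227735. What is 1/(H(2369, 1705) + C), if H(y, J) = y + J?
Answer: -1/1607920 ≈ -6.2192e-7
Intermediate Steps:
H(y, J) = J + y
C = -1611994 (C = -1384259 - 227735 = -1611994)
1/(H(2369, 1705) + C) = 1/((1705 + 2369) - 1611994) = 1/(4074 - 1611994) = 1/(-1607920) = -1/1607920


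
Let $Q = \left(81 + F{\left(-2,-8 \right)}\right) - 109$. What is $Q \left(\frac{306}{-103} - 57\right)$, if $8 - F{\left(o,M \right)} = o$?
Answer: $\frac{111186}{103} \approx 1079.5$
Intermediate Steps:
$F{\left(o,M \right)} = 8 - o$
$Q = -18$ ($Q = \left(81 + \left(8 - -2\right)\right) - 109 = \left(81 + \left(8 + 2\right)\right) - 109 = \left(81 + 10\right) - 109 = 91 - 109 = -18$)
$Q \left(\frac{306}{-103} - 57\right) = - 18 \left(\frac{306}{-103} - 57\right) = - 18 \left(306 \left(- \frac{1}{103}\right) - 57\right) = - 18 \left(- \frac{306}{103} - 57\right) = \left(-18\right) \left(- \frac{6177}{103}\right) = \frac{111186}{103}$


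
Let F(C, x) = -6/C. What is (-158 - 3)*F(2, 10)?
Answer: 483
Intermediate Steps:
(-158 - 3)*F(2, 10) = (-158 - 3)*(-6/2) = -(-966)/2 = -161*(-3) = 483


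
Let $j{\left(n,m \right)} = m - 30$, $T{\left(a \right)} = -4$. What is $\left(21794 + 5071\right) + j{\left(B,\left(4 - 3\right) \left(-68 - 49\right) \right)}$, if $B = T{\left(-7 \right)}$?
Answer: $26718$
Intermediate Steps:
$B = -4$
$j{\left(n,m \right)} = -30 + m$ ($j{\left(n,m \right)} = m - 30 = -30 + m$)
$\left(21794 + 5071\right) + j{\left(B,\left(4 - 3\right) \left(-68 - 49\right) \right)} = \left(21794 + 5071\right) + \left(-30 + \left(4 - 3\right) \left(-68 - 49\right)\right) = 26865 + \left(-30 + 1 \left(-117\right)\right) = 26865 - 147 = 26718$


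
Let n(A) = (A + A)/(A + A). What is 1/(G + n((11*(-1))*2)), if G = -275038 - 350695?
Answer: -1/625732 ≈ -1.5981e-6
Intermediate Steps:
n(A) = 1 (n(A) = (2*A)/((2*A)) = (2*A)*(1/(2*A)) = 1)
G = -625733
1/(G + n((11*(-1))*2)) = 1/(-625733 + 1) = 1/(-625732) = -1/625732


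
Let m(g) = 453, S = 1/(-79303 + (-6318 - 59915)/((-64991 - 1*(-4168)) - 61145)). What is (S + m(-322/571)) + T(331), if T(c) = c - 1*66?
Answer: 6944755845010/9672362071 ≈ 718.00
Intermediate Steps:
T(c) = -66 + c (T(c) = c - 66 = -66 + c)
S = -121968/9672362071 (S = 1/(-79303 - 66233/((-64991 + 4168) - 61145)) = 1/(-79303 - 66233/(-60823 - 61145)) = 1/(-79303 - 66233/(-121968)) = 1/(-79303 - 66233*(-1/121968)) = 1/(-79303 + 66233/121968) = 1/(-9672362071/121968) = -121968/9672362071 ≈ -1.2610e-5)
(S + m(-322/571)) + T(331) = (-121968/9672362071 + 453) + (-66 + 331) = 4381579896195/9672362071 + 265 = 6944755845010/9672362071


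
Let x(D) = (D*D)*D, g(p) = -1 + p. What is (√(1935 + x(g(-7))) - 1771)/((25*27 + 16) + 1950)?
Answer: -1771/2641 + √1423/2641 ≈ -0.65630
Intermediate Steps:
x(D) = D³ (x(D) = D²*D = D³)
(√(1935 + x(g(-7))) - 1771)/((25*27 + 16) + 1950) = (√(1935 + (-1 - 7)³) - 1771)/((25*27 + 16) + 1950) = (√(1935 + (-8)³) - 1771)/((675 + 16) + 1950) = (√(1935 - 512) - 1771)/(691 + 1950) = (√1423 - 1771)/2641 = (-1771 + √1423)*(1/2641) = -1771/2641 + √1423/2641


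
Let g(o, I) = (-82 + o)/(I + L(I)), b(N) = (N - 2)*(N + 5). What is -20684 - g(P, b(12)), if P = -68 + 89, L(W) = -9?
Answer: -3330063/161 ≈ -20684.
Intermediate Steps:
b(N) = (-2 + N)*(5 + N)
P = 21
g(o, I) = (-82 + o)/(-9 + I) (g(o, I) = (-82 + o)/(I - 9) = (-82 + o)/(-9 + I))
-20684 - g(P, b(12)) = -20684 - (-82 + 21)/(-9 + (-10 + 12**2 + 3*12)) = -20684 - (-61)/(-9 + (-10 + 144 + 36)) = -20684 - (-61)/(-9 + 170) = -20684 - (-61)/161 = -20684 - 1*(-61/161) = -20684 + 61/161 = -3330063/161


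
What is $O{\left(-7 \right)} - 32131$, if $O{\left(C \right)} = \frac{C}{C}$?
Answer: $-32130$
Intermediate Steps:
$O{\left(C \right)} = 1$
$O{\left(-7 \right)} - 32131 = 1 - 32131 = -32130$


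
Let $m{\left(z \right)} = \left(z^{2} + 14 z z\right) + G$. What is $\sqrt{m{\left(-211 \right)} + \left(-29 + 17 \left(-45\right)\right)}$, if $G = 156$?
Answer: $\sqrt{667177} \approx 816.81$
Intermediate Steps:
$m{\left(z \right)} = 156 + 15 z^{2}$ ($m{\left(z \right)} = \left(z^{2} + 14 z z\right) + 156 = \left(z^{2} + 14 z^{2}\right) + 156 = 15 z^{2} + 156 = 156 + 15 z^{2}$)
$\sqrt{m{\left(-211 \right)} + \left(-29 + 17 \left(-45\right)\right)} = \sqrt{\left(156 + 15 \left(-211\right)^{2}\right) + \left(-29 + 17 \left(-45\right)\right)} = \sqrt{\left(156 + 15 \cdot 44521\right) - 794} = \sqrt{\left(156 + 667815\right) - 794} = \sqrt{667971 - 794} = \sqrt{667177}$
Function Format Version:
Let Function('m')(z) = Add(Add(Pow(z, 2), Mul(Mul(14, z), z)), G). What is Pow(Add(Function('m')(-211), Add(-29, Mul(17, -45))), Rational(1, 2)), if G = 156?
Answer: Pow(667177, Rational(1, 2)) ≈ 816.81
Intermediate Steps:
Function('m')(z) = Add(156, Mul(15, Pow(z, 2))) (Function('m')(z) = Add(Add(Pow(z, 2), Mul(Mul(14, z), z)), 156) = Add(Add(Pow(z, 2), Mul(14, Pow(z, 2))), 156) = Add(Mul(15, Pow(z, 2)), 156) = Add(156, Mul(15, Pow(z, 2))))
Pow(Add(Function('m')(-211), Add(-29, Mul(17, -45))), Rational(1, 2)) = Pow(Add(Add(156, Mul(15, Pow(-211, 2))), Add(-29, Mul(17, -45))), Rational(1, 2)) = Pow(Add(Add(156, Mul(15, 44521)), Add(-29, -765)), Rational(1, 2)) = Pow(Add(Add(156, 667815), -794), Rational(1, 2)) = Pow(Add(667971, -794), Rational(1, 2)) = Pow(667177, Rational(1, 2))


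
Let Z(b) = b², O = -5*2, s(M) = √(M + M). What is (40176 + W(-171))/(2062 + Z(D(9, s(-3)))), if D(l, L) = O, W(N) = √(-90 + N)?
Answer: 20088/1081 + 3*I*√29/2162 ≈ 18.583 + 0.0074725*I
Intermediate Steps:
s(M) = √2*√M (s(M) = √(2*M) = √2*√M)
O = -10
D(l, L) = -10
(40176 + W(-171))/(2062 + Z(D(9, s(-3)))) = (40176 + √(-90 - 171))/(2062 + (-10)²) = (40176 + √(-261))/(2062 + 100) = (40176 + 3*I*√29)/2162 = (40176 + 3*I*√29)*(1/2162) = 20088/1081 + 3*I*√29/2162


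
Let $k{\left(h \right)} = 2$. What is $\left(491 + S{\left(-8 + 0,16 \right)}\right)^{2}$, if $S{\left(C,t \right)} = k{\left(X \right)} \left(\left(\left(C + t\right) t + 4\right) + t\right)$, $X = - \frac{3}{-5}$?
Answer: $619369$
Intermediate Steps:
$X = \frac{3}{5}$ ($X = \left(-3\right) \left(- \frac{1}{5}\right) = \frac{3}{5} \approx 0.6$)
$S{\left(C,t \right)} = 8 + 2 t + 2 t \left(C + t\right)$ ($S{\left(C,t \right)} = 2 \left(\left(\left(C + t\right) t + 4\right) + t\right) = 2 \left(\left(t \left(C + t\right) + 4\right) + t\right) = 2 \left(\left(4 + t \left(C + t\right)\right) + t\right) = 2 \left(4 + t + t \left(C + t\right)\right) = 8 + 2 t + 2 t \left(C + t\right)$)
$\left(491 + S{\left(-8 + 0,16 \right)}\right)^{2} = \left(491 + \left(8 + 2 \cdot 16 + 2 \cdot 16^{2} + 2 \left(-8 + 0\right) 16\right)\right)^{2} = \left(491 + \left(8 + 32 + 2 \cdot 256 + 2 \left(-8\right) 16\right)\right)^{2} = \left(491 + \left(8 + 32 + 512 - 256\right)\right)^{2} = \left(491 + 296\right)^{2} = 787^{2} = 619369$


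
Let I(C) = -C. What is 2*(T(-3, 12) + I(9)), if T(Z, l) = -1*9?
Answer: -36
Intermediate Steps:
T(Z, l) = -9
2*(T(-3, 12) + I(9)) = 2*(-9 - 1*9) = 2*(-9 - 9) = 2*(-18) = -36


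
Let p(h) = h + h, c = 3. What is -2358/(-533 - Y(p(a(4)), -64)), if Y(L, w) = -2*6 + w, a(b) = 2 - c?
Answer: 2358/457 ≈ 5.1597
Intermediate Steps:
a(b) = -1 (a(b) = 2 - 1*3 = 2 - 3 = -1)
p(h) = 2*h
Y(L, w) = -12 + w
-2358/(-533 - Y(p(a(4)), -64)) = -2358/(-533 - (-12 - 64)) = -2358/(-533 - 1*(-76)) = -2358/(-533 + 76) = -2358/(-457) = -2358*(-1/457) = 2358/457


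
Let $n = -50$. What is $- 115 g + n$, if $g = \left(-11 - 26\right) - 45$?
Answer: $9380$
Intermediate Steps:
$g = -82$ ($g = -37 - 45 = -82$)
$- 115 g + n = \left(-115\right) \left(-82\right) - 50 = 9430 - 50 = 9380$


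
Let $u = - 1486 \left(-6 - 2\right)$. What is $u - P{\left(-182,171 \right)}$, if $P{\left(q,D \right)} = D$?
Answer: $11717$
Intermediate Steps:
$u = 11888$ ($u = - 1486 \left(-6 - 2\right) = \left(-1486\right) \left(-8\right) = 11888$)
$u - P{\left(-182,171 \right)} = 11888 - 171 = 11717$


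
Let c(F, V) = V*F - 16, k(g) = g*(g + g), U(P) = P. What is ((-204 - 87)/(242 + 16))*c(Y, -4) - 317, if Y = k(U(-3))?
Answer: -9363/43 ≈ -217.74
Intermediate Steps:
k(g) = 2*g**2 (k(g) = g*(2*g) = 2*g**2)
Y = 18 (Y = 2*(-3)**2 = 2*9 = 18)
c(F, V) = -16 + F*V (c(F, V) = F*V - 16 = -16 + F*V)
((-204 - 87)/(242 + 16))*c(Y, -4) - 317 = ((-204 - 87)/(242 + 16))*(-16 + 18*(-4)) - 317 = (-291/258)*(-16 - 72) - 317 = -291*1/258*(-88) - 317 = -97/86*(-88) - 317 = 4268/43 - 317 = -9363/43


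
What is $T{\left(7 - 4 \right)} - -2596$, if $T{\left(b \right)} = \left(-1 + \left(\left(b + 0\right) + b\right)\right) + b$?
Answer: $2604$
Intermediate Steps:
$T{\left(b \right)} = -1 + 3 b$ ($T{\left(b \right)} = \left(-1 + \left(b + b\right)\right) + b = \left(-1 + 2 b\right) + b = -1 + 3 b$)
$T{\left(7 - 4 \right)} - -2596 = \left(-1 + 3 \left(7 - 4\right)\right) - -2596 = \left(-1 + 3 \cdot 3\right) + 2596 = \left(-1 + 9\right) + 2596 = 8 + 2596 = 2604$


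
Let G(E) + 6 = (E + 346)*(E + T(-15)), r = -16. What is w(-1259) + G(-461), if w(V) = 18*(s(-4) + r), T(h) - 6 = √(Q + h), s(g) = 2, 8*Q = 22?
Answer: 52067 - 805*I/2 ≈ 52067.0 - 402.5*I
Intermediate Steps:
Q = 11/4 (Q = (⅛)*22 = 11/4 ≈ 2.7500)
T(h) = 6 + √(11/4 + h)
G(E) = -6 + (346 + E)*(6 + E + 7*I/2) (G(E) = -6 + (E + 346)*(E + (6 + √(11 + 4*(-15))/2)) = -6 + (346 + E)*(E + (6 + √(11 - 60)/2)) = -6 + (346 + E)*(E + (6 + √(-49)/2)) = -6 + (346 + E)*(E + (6 + (7*I)/2)) = -6 + (346 + E)*(E + (6 + 7*I/2)) = -6 + (346 + E)*(6 + E + 7*I/2))
w(V) = -252 (w(V) = 18*(2 - 16) = 18*(-14) = -252)
w(-1259) + G(-461) = -252 + (2070 + (-461)² + 1211*I + (½)*(-461)*(704 + 7*I)) = -252 + (2070 + 212521 + 1211*I + (-162272 - 3227*I/2)) = -252 + (52319 - 805*I/2) = 52067 - 805*I/2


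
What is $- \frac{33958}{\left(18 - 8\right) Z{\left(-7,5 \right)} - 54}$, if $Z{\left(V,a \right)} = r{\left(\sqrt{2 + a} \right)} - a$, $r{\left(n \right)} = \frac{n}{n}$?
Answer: $\frac{16979}{47} \approx 361.26$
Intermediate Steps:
$r{\left(n \right)} = 1$
$Z{\left(V,a \right)} = 1 - a$
$- \frac{33958}{\left(18 - 8\right) Z{\left(-7,5 \right)} - 54} = - \frac{33958}{\left(18 - 8\right) \left(1 - 5\right) - 54} = - \frac{33958}{10 \left(1 - 5\right) - 54} = - \frac{33958}{10 \left(-4\right) - 54} = - \frac{33958}{-40 - 54} = - \frac{33958}{-94} = \left(-33958\right) \left(- \frac{1}{94}\right) = \frac{16979}{47}$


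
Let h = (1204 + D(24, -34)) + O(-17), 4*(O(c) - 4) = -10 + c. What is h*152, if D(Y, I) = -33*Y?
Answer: 62206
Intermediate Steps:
O(c) = 3/2 + c/4 (O(c) = 4 + (-10 + c)/4 = 4 + (-5/2 + c/4) = 3/2 + c/4)
h = 1637/4 (h = (1204 - 33*24) + (3/2 + (1/4)*(-17)) = (1204 - 792) + (3/2 - 17/4) = 412 - 11/4 = 1637/4 ≈ 409.25)
h*152 = (1637/4)*152 = 62206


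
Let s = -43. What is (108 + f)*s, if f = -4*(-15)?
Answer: -7224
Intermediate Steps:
f = 60
(108 + f)*s = (108 + 60)*(-43) = 168*(-43) = -7224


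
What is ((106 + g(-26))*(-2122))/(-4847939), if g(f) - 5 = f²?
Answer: 1670014/4847939 ≈ 0.34448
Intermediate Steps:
g(f) = 5 + f²
((106 + g(-26))*(-2122))/(-4847939) = ((106 + (5 + (-26)²))*(-2122))/(-4847939) = ((106 + (5 + 676))*(-2122))*(-1/4847939) = ((106 + 681)*(-2122))*(-1/4847939) = (787*(-2122))*(-1/4847939) = -1670014*(-1/4847939) = 1670014/4847939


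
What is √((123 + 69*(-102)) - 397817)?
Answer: 2*I*√101183 ≈ 636.19*I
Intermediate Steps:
√((123 + 69*(-102)) - 397817) = √((123 - 7038) - 397817) = √(-6915 - 397817) = √(-404732) = 2*I*√101183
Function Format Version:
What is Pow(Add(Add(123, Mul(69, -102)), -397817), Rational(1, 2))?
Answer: Mul(2, I, Pow(101183, Rational(1, 2))) ≈ Mul(636.19, I)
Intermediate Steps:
Pow(Add(Add(123, Mul(69, -102)), -397817), Rational(1, 2)) = Pow(Add(Add(123, -7038), -397817), Rational(1, 2)) = Pow(Add(-6915, -397817), Rational(1, 2)) = Pow(-404732, Rational(1, 2)) = Mul(2, I, Pow(101183, Rational(1, 2)))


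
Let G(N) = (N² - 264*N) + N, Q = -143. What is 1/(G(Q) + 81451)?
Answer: 1/139509 ≈ 7.1680e-6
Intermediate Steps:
G(N) = N² - 263*N
1/(G(Q) + 81451) = 1/(-143*(-263 - 143) + 81451) = 1/(-143*(-406) + 81451) = 1/(58058 + 81451) = 1/139509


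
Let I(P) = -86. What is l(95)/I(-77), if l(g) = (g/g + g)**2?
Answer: -4608/43 ≈ -107.16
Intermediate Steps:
l(g) = (1 + g)**2
l(95)/I(-77) = (1 + 95)**2/(-86) = 96**2*(-1/86) = 9216*(-1/86) = -4608/43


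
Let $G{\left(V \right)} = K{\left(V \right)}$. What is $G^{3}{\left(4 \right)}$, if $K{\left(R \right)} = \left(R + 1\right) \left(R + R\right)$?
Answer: $64000$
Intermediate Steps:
$K{\left(R \right)} = 2 R \left(1 + R\right)$ ($K{\left(R \right)} = \left(1 + R\right) 2 R = 2 R \left(1 + R\right)$)
$G{\left(V \right)} = 2 V \left(1 + V\right)$
$G^{3}{\left(4 \right)} = \left(2 \cdot 4 \left(1 + 4\right)\right)^{3} = \left(2 \cdot 4 \cdot 5\right)^{3} = 40^{3} = 64000$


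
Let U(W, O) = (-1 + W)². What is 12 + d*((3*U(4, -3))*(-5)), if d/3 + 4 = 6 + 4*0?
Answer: -798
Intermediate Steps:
d = 6 (d = -12 + 3*(6 + 4*0) = -12 + 3*(6 + 0) = -12 + 3*6 = -12 + 18 = 6)
12 + d*((3*U(4, -3))*(-5)) = 12 + 6*((3*(-1 + 4)²)*(-5)) = 12 + 6*((3*3²)*(-5)) = 12 + 6*((3*9)*(-5)) = 12 + 6*(27*(-5)) = 12 + 6*(-135) = 12 - 810 = -798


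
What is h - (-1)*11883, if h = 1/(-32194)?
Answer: 382561301/32194 ≈ 11883.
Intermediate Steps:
h = -1/32194 ≈ -3.1062e-5
h - (-1)*11883 = -1/32194 - (-1)*11883 = -1/32194 - 1*(-11883) = -1/32194 + 11883 = 382561301/32194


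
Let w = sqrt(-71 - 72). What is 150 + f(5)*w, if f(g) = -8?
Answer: 150 - 8*I*sqrt(143) ≈ 150.0 - 95.666*I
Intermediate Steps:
w = I*sqrt(143) (w = sqrt(-143) = I*sqrt(143) ≈ 11.958*I)
150 + f(5)*w = 150 - 8*I*sqrt(143)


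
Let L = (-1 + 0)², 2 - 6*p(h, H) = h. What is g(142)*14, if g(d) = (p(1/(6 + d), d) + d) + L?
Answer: 890953/444 ≈ 2006.7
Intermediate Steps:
p(h, H) = ⅓ - h/6
L = 1 (L = (-1)² = 1)
g(d) = 4/3 + d - 1/(6*(6 + d)) (g(d) = ((⅓ - 1/(6*(6 + d))) + d) + 1 = (⅓ + d - 1/(6*(6 + d))) + 1 = 4/3 + d - 1/(6*(6 + d)))
g(142)*14 = ((47 + 6*142² + 44*142)/(6*(6 + 142)))*14 = ((⅙)*(47 + 6*20164 + 6248)/148)*14 = ((⅙)*(1/148)*(47 + 120984 + 6248))*14 = ((⅙)*(1/148)*127279)*14 = (127279/888)*14 = 890953/444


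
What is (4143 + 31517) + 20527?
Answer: 56187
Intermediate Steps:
(4143 + 31517) + 20527 = 35660 + 20527 = 56187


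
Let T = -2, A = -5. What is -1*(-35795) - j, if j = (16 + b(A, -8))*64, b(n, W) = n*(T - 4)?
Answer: 32851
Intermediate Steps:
b(n, W) = -6*n (b(n, W) = n*(-2 - 4) = n*(-6) = -6*n)
j = 2944 (j = (16 - 6*(-5))*64 = (16 + 30)*64 = 46*64 = 2944)
-1*(-35795) - j = -1*(-35795) - 1*2944 = 35795 - 2944 = 32851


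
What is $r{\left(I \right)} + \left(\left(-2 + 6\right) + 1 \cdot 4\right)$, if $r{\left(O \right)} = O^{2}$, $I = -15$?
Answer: $233$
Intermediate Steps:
$r{\left(I \right)} + \left(\left(-2 + 6\right) + 1 \cdot 4\right) = \left(-15\right)^{2} + \left(\left(-2 + 6\right) + 1 \cdot 4\right) = 225 + \left(4 + 4\right) = 225 + 8 = 233$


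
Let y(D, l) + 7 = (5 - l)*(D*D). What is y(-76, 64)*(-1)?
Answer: 340791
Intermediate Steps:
y(D, l) = -7 + D**2*(5 - l) (y(D, l) = -7 + (5 - l)*(D*D) = -7 + (5 - l)*D**2 = -7 + D**2*(5 - l))
y(-76, 64)*(-1) = (-7 + 5*(-76)**2 - 1*64*(-76)**2)*(-1) = (-7 + 5*5776 - 1*64*5776)*(-1) = (-7 + 28880 - 369664)*(-1) = -340791*(-1) = 340791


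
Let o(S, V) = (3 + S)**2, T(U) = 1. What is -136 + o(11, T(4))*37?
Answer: 7116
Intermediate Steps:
-136 + o(11, T(4))*37 = -136 + (3 + 11)**2*37 = -136 + 14**2*37 = -136 + 196*37 = -136 + 7252 = 7116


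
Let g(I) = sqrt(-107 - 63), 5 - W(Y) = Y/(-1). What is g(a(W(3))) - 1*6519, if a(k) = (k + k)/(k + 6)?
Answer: -6519 + I*sqrt(170) ≈ -6519.0 + 13.038*I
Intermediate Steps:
W(Y) = 5 + Y (W(Y) = 5 - Y/(-1) = 5 - Y*(-1) = 5 - (-1)*Y = 5 + Y)
a(k) = 2*k/(6 + k) (a(k) = (2*k)/(6 + k) = 2*k/(6 + k))
g(I) = I*sqrt(170) (g(I) = sqrt(-170) = I*sqrt(170))
g(a(W(3))) - 1*6519 = I*sqrt(170) - 1*6519 = I*sqrt(170) - 6519 = -6519 + I*sqrt(170)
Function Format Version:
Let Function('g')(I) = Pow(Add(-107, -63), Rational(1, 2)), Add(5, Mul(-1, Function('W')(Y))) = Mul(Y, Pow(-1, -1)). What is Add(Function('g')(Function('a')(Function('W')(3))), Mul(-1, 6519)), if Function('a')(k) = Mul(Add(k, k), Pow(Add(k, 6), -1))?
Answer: Add(-6519, Mul(I, Pow(170, Rational(1, 2)))) ≈ Add(-6519.0, Mul(13.038, I))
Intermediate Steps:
Function('W')(Y) = Add(5, Y) (Function('W')(Y) = Add(5, Mul(-1, Mul(Y, Pow(-1, -1)))) = Add(5, Mul(-1, Mul(Y, -1))) = Add(5, Mul(-1, Mul(-1, Y))) = Add(5, Y))
Function('a')(k) = Mul(2, k, Pow(Add(6, k), -1)) (Function('a')(k) = Mul(Mul(2, k), Pow(Add(6, k), -1)) = Mul(2, k, Pow(Add(6, k), -1)))
Function('g')(I) = Mul(I, Pow(170, Rational(1, 2))) (Function('g')(I) = Pow(-170, Rational(1, 2)) = Mul(I, Pow(170, Rational(1, 2))))
Add(Function('g')(Function('a')(Function('W')(3))), Mul(-1, 6519)) = Add(Mul(I, Pow(170, Rational(1, 2))), Mul(-1, 6519)) = Add(Mul(I, Pow(170, Rational(1, 2))), -6519) = Add(-6519, Mul(I, Pow(170, Rational(1, 2))))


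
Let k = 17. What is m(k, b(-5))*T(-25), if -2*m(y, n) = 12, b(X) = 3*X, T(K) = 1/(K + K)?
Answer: 3/25 ≈ 0.12000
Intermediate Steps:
T(K) = 1/(2*K)
m(y, n) = -6 (m(y, n) = -½*12 = -6)
m(k, b(-5))*T(-25) = -3/(-25) = -3*(-1)/25 = -6*(-1/50) = 3/25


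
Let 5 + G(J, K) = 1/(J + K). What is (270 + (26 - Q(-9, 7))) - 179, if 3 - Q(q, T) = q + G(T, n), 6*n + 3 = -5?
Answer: 1703/17 ≈ 100.18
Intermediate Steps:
n = -4/3 (n = -1/2 + (1/6)*(-5) = -1/2 - 5/6 = -4/3 ≈ -1.3333)
G(J, K) = -5 + 1/(J + K)
Q(q, T) = 3 - q - (23/3 - 5*T)/(-4/3 + T) (Q(q, T) = 3 - (q + (1 - 5*T - 5*(-4/3))/(T - 4/3)) = 3 - (q + (1 - 5*T + 20/3)/(-4/3 + T)) = 3 - (q + (23/3 - 5*T)/(-4/3 + T)) = 3 + (-q - (23/3 - 5*T)/(-4/3 + T)) = 3 - q - (23/3 - 5*T)/(-4/3 + T))
(270 + (26 - Q(-9, 7))) - 179 = (270 + (26 - (-23 + 15*7 + (-4 + 3*7)*(3 - 1*(-9)))/(-4 + 3*7))) - 179 = (270 + (26 - (-23 + 105 + (-4 + 21)*(3 + 9))/(-4 + 21))) - 179 = (270 + (26 - (-23 + 105 + 17*12)/17)) - 179 = (270 + (26 - (-23 + 105 + 204)/17)) - 179 = (270 + (26 - 286/17)) - 179 = (270 + 156/17) - 179 = 4746/17 - 179 = 1703/17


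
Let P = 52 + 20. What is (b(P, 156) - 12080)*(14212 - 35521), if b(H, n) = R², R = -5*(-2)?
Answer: 255281820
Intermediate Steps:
P = 72
R = 10
b(H, n) = 100 (b(H, n) = 10² = 100)
(b(P, 156) - 12080)*(14212 - 35521) = (100 - 12080)*(14212 - 35521) = -11980*(-21309) = 255281820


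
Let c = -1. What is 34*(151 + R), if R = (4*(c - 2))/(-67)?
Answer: 344386/67 ≈ 5140.1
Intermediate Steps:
R = 12/67 (R = (4*(-1 - 2))/(-67) = (4*(-3))*(-1/67) = -12*(-1/67) = 12/67 ≈ 0.17910)
34*(151 + R) = 34*(151 + 12/67) = 34*(10129/67) = 344386/67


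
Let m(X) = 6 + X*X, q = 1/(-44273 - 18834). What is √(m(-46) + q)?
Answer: √8450851035671/63107 ≈ 46.065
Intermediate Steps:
q = -1/63107 (q = 1/(-63107) = -1/63107 ≈ -1.5846e-5)
m(X) = 6 + X²
√(m(-46) + q) = √((6 + (-46)²) - 1/63107) = √((6 + 2116) - 1/63107) = √(2122 - 1/63107) = √(133913053/63107) = √8450851035671/63107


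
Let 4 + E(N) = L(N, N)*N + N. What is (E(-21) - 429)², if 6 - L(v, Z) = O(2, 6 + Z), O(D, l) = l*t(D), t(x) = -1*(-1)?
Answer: 801025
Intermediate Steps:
t(x) = 1
O(D, l) = l (O(D, l) = l*1 = l)
L(v, Z) = -Z (L(v, Z) = 6 - (6 + Z) = 6 + (-6 - Z) = -Z)
E(N) = -4 + N - N² (E(N) = -4 + ((-N)*N + N) = -4 + (-N² + N) = -4 + (N - N²) = -4 + N - N²)
(E(-21) - 429)² = ((-4 - 21 - 1*(-21)²) - 429)² = ((-4 - 21 - 1*441) - 429)² = ((-4 - 21 - 441) - 429)² = (-466 - 429)² = (-895)² = 801025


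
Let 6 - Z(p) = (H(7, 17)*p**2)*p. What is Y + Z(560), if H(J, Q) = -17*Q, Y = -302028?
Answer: 50752721978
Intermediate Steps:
Z(p) = 6 + 289*p**3 (Z(p) = 6 - (-17*17)*p**2*p = 6 - (-289*p**2)*p = 6 - (-289)*p**3 = 6 + 289*p**3)
Y + Z(560) = -302028 + (6 + 289*560**3) = -302028 + (6 + 289*175616000) = -302028 + (6 + 50753024000) = -302028 + 50753024006 = 50752721978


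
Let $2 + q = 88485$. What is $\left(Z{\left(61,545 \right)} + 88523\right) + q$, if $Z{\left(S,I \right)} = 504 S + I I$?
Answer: $504775$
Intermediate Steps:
$q = 88483$ ($q = -2 + 88485 = 88483$)
$Z{\left(S,I \right)} = I^{2} + 504 S$ ($Z{\left(S,I \right)} = 504 S + I^{2} = I^{2} + 504 S$)
$\left(Z{\left(61,545 \right)} + 88523\right) + q = \left(\left(545^{2} + 504 \cdot 61\right) + 88523\right) + 88483 = \left(\left(297025 + 30744\right) + 88523\right) + 88483 = \left(327769 + 88523\right) + 88483 = 416292 + 88483 = 504775$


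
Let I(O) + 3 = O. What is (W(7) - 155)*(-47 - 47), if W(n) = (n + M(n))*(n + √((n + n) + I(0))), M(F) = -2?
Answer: 11280 - 470*√11 ≈ 9721.2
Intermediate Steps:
I(O) = -3 + O
W(n) = (-2 + n)*(n + √(-3 + 2*n)) (W(n) = (n - 2)*(n + √((n + n) + (-3 + 0))) = (-2 + n)*(n + √(2*n - 3)) = (-2 + n)*(n + √(-3 + 2*n)))
(W(7) - 155)*(-47 - 47) = ((7² - 2*7 - 2*√(-3 + 2*7) + 7*√(-3 + 2*7)) - 155)*(-47 - 47) = ((49 - 14 - 2*√(-3 + 14) + 7*√(-3 + 14)) - 155)*(-94) = ((49 - 14 - 2*√11 + 7*√11) - 155)*(-94) = ((35 + 5*√11) - 155)*(-94) = (-120 + 5*√11)*(-94) = 11280 - 470*√11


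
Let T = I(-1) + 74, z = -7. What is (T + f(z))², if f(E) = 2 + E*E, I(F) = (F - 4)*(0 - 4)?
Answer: 21025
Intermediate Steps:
I(F) = 16 - 4*F (I(F) = (-4 + F)*(-4) = 16 - 4*F)
f(E) = 2 + E²
T = 94 (T = (16 - 4*(-1)) + 74 = (16 + 4) + 74 = 20 + 74 = 94)
(T + f(z))² = (94 + (2 + (-7)²))² = (94 + (2 + 49))² = (94 + 51)² = 145² = 21025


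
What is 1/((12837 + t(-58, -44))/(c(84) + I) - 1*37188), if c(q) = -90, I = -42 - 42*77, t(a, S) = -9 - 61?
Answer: -198/7363975 ≈ -2.6888e-5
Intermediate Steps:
t(a, S) = -70
I = -3276 (I = -42 - 3234 = -3276)
1/((12837 + t(-58, -44))/(c(84) + I) - 1*37188) = 1/((12837 - 70)/(-90 - 3276) - 1*37188) = 1/(12767/(-3366) - 37188) = 1/(12767*(-1/3366) - 37188) = 1/(-751/198 - 37188) = 1/(-7363975/198) = -198/7363975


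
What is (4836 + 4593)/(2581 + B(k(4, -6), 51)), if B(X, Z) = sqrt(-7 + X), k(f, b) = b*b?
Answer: 839181/229708 - 9429*sqrt(29)/6661532 ≈ 3.6456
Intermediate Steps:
k(f, b) = b**2
(4836 + 4593)/(2581 + B(k(4, -6), 51)) = (4836 + 4593)/(2581 + sqrt(-7 + (-6)**2)) = 9429/(2581 + sqrt(-7 + 36)) = 9429/(2581 + sqrt(29))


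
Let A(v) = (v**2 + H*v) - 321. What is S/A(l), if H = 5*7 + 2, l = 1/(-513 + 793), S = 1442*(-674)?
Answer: 226105600/74647 ≈ 3029.0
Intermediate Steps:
S = -971908
l = 1/280 ≈ 0.0035714
H = 37 (H = 35 + 2 = 37)
A(v) = -321 + v**2 + 37*v (A(v) = (v**2 + 37*v) - 321 = -321 + v**2 + 37*v)
S/A(l) = -971908/(-321 + (1/280)**2 + 37*(1/280)) = -971908/(-321 + 1/78400 + 37/280) = -971908/(-25156039/78400) = -971908*(-78400/25156039) = 226105600/74647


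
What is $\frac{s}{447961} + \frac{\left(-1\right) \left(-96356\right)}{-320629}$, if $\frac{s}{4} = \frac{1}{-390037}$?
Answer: $- \frac{16835451804536808}{56020736396546353} \approx -0.30052$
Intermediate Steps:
$s = - \frac{4}{390037}$ ($s = \frac{4}{-390037} = 4 \left(- \frac{1}{390037}\right) = - \frac{4}{390037} \approx -1.0255 \cdot 10^{-5}$)
$\frac{s}{447961} + \frac{\left(-1\right) \left(-96356\right)}{-320629} = - \frac{4}{390037 \cdot 447961} + \frac{\left(-1\right) \left(-96356\right)}{-320629} = \left(- \frac{4}{390037}\right) \frac{1}{447961} + 96356 \left(- \frac{1}{320629}\right) = - \frac{4}{174721364557} - \frac{96356}{320629} = - \frac{16835451804536808}{56020736396546353}$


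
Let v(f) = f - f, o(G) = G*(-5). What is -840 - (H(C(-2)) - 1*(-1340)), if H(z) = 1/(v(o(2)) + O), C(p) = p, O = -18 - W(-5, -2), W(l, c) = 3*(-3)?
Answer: -19619/9 ≈ -2179.9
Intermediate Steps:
W(l, c) = -9
o(G) = -5*G
v(f) = 0
O = -9 (O = -18 - 1*(-9) = -18 + 9 = -9)
H(z) = -⅑ (H(z) = 1/(0 - 9) = 1/(-9) = -⅑)
-840 - (H(C(-2)) - 1*(-1340)) = -840 - (-⅑ - 1*(-1340)) = -840 - (-⅑ + 1340) = -840 - 1*12059/9 = -840 - 12059/9 = -19619/9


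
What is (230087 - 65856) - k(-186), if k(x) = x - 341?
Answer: 164758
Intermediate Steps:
k(x) = -341 + x
(230087 - 65856) - k(-186) = (230087 - 65856) - (-341 - 186) = 164231 - 1*(-527) = 164231 + 527 = 164758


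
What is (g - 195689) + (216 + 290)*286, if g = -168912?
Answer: -219885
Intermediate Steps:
(g - 195689) + (216 + 290)*286 = (-168912 - 195689) + (216 + 290)*286 = -364601 + 506*286 = -364601 + 144716 = -219885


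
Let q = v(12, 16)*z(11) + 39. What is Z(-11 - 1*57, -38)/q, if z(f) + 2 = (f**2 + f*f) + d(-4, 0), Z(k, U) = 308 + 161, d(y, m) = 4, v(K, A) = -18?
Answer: -469/4353 ≈ -0.10774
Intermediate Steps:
Z(k, U) = 469
z(f) = 2 + 2*f**2 (z(f) = -2 + ((f**2 + f*f) + 4) = -2 + ((f**2 + f**2) + 4) = -2 + (2*f**2 + 4) = -2 + (4 + 2*f**2) = 2 + 2*f**2)
q = -4353 (q = -18*(2 + 2*11**2) + 39 = -18*(2 + 2*121) + 39 = -18*(2 + 242) + 39 = -18*244 + 39 = -4392 + 39 = -4353)
Z(-11 - 1*57, -38)/q = 469/(-4353) = 469*(-1/4353) = -469/4353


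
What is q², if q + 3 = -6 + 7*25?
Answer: 27556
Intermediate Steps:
q = 166 (q = -3 + (-6 + 7*25) = -3 + (-6 + 175) = -3 + 169 = 166)
q² = 166² = 27556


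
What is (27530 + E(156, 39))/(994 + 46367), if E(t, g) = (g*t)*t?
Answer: 976634/47361 ≈ 20.621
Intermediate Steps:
E(t, g) = g*t**2
(27530 + E(156, 39))/(994 + 46367) = (27530 + 39*156**2)/(994 + 46367) = (27530 + 39*24336)/47361 = (27530 + 949104)*(1/47361) = 976634*(1/47361) = 976634/47361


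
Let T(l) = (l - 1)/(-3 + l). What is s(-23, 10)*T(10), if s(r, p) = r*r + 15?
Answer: 4896/7 ≈ 699.43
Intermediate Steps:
s(r, p) = 15 + r**2 (s(r, p) = r**2 + 15 = 15 + r**2)
T(l) = (-1 + l)/(-3 + l)
s(-23, 10)*T(10) = (15 + (-23)**2)*((-1 + 10)/(-3 + 10)) = (15 + 529)*(9/7) = 544*((1/7)*9) = 544*(9/7) = 4896/7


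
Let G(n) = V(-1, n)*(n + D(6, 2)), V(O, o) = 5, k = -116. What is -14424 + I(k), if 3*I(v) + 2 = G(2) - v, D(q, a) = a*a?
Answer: -14376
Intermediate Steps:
D(q, a) = a²
G(n) = 20 + 5*n (G(n) = 5*(n + 2²) = 5*(n + 4) = 5*(4 + n) = 20 + 5*n)
I(v) = 28/3 - v/3 (I(v) = -⅔ + ((20 + 5*2) - v)/3 = -⅔ + ((20 + 10) - v)/3 = -⅔ + (30 - v)/3 = -⅔ + (10 - v/3) = 28/3 - v/3)
-14424 + I(k) = -14424 + (28/3 - ⅓*(-116)) = -14424 + (28/3 + 116/3) = -14424 + 48 = -14376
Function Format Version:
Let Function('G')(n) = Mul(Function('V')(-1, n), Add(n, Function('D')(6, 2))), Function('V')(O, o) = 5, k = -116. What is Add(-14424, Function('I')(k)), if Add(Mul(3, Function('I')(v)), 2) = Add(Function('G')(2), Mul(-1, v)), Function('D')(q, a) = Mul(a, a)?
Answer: -14376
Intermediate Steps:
Function('D')(q, a) = Pow(a, 2)
Function('G')(n) = Add(20, Mul(5, n)) (Function('G')(n) = Mul(5, Add(n, Pow(2, 2))) = Mul(5, Add(n, 4)) = Mul(5, Add(4, n)) = Add(20, Mul(5, n)))
Function('I')(v) = Add(Rational(28, 3), Mul(Rational(-1, 3), v)) (Function('I')(v) = Add(Rational(-2, 3), Mul(Rational(1, 3), Add(Add(20, Mul(5, 2)), Mul(-1, v)))) = Add(Rational(-2, 3), Mul(Rational(1, 3), Add(Add(20, 10), Mul(-1, v)))) = Add(Rational(-2, 3), Mul(Rational(1, 3), Add(30, Mul(-1, v)))) = Add(Rational(-2, 3), Add(10, Mul(Rational(-1, 3), v))) = Add(Rational(28, 3), Mul(Rational(-1, 3), v)))
Add(-14424, Function('I')(k)) = Add(-14424, Add(Rational(28, 3), Mul(Rational(-1, 3), -116))) = Add(-14424, Add(Rational(28, 3), Rational(116, 3))) = Add(-14424, 48) = -14376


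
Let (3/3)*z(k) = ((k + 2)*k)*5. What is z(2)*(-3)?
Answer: -120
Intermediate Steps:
z(k) = 5*k*(2 + k) (z(k) = ((k + 2)*k)*5 = ((2 + k)*k)*5 = (k*(2 + k))*5 = 5*k*(2 + k))
z(2)*(-3) = (5*2*(2 + 2))*(-3) = (5*2*4)*(-3) = 40*(-3) = -120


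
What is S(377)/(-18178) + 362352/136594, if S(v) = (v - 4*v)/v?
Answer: 3293622219/1241502866 ≈ 2.6529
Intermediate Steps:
S(v) = -3 (S(v) = (-3*v)/v = -3)
S(377)/(-18178) + 362352/136594 = -3/(-18178) + 362352/136594 = -3*(-1/18178) + 362352*(1/136594) = 3/18178 + 181176/68297 = 3293622219/1241502866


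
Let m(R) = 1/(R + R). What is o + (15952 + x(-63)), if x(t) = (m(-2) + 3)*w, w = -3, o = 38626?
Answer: 218279/4 ≈ 54570.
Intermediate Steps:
m(R) = 1/(2*R)
x(t) = -33/4 (x(t) = ((1/2)/(-2) + 3)*(-3) = ((1/2)*(-1/2) + 3)*(-3) = (-1/4 + 3)*(-3) = (11/4)*(-3) = -33/4)
o + (15952 + x(-63)) = 38626 + (15952 - 33/4) = 38626 + 63775/4 = 218279/4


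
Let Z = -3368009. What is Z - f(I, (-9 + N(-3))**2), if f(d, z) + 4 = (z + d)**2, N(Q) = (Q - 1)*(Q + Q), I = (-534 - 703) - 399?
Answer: -5358926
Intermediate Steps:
I = -1636 (I = -1237 - 399 = -1636)
N(Q) = 2*Q*(-1 + Q) (N(Q) = (-1 + Q)*(2*Q) = 2*Q*(-1 + Q))
f(d, z) = -4 + (d + z)**2 (f(d, z) = -4 + (z + d)**2 = -4 + (d + z)**2)
Z - f(I, (-9 + N(-3))**2) = -3368009 - (-4 + (-1636 + (-9 + 2*(-3)*(-1 - 3))**2)**2) = -3368009 - (-4 + (-1636 + (-9 + 2*(-3)*(-4))**2)**2) = -3368009 - (-4 + (-1636 + (-9 + 24)**2)**2) = -3368009 - (-4 + (-1636 + 15**2)**2) = -3368009 - (-4 + (-1636 + 225)**2) = -3368009 - (-4 + (-1411)**2) = -3368009 - (-4 + 1990921) = -3368009 - 1*1990917 = -3368009 - 1990917 = -5358926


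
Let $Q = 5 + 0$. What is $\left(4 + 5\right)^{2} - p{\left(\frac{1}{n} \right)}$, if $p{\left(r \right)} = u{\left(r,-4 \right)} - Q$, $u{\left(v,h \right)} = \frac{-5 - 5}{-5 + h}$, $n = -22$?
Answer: $\frac{764}{9} \approx 84.889$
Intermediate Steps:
$u{\left(v,h \right)} = - \frac{10}{-5 + h}$
$Q = 5$
$p{\left(r \right)} = - \frac{35}{9}$ ($p{\left(r \right)} = - \frac{10}{-5 - 4} - 5 = - \frac{10}{-9} - 5 = \left(-10\right) \left(- \frac{1}{9}\right) - 5 = \frac{10}{9} - 5 = - \frac{35}{9}$)
$\left(4 + 5\right)^{2} - p{\left(\frac{1}{n} \right)} = \left(4 + 5\right)^{2} - - \frac{35}{9} = 9^{2} + \frac{35}{9} = 81 + \frac{35}{9} = \frac{764}{9}$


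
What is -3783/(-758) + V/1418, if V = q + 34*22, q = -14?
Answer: 2960333/537422 ≈ 5.5084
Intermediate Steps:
V = 734 (V = -14 + 34*22 = -14 + 748 = 734)
-3783/(-758) + V/1418 = -3783/(-758) + 734/1418 = -3783*(-1/758) + 734*(1/1418) = 3783/758 + 367/709 = 2960333/537422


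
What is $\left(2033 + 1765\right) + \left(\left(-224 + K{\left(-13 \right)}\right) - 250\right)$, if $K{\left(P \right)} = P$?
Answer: $3311$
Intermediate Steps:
$\left(2033 + 1765\right) + \left(\left(-224 + K{\left(-13 \right)}\right) - 250\right) = \left(2033 + 1765\right) - 487 = 3798 - 487 = 3311$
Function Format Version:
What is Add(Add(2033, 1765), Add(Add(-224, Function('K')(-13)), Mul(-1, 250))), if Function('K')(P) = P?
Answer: 3311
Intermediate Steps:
Add(Add(2033, 1765), Add(Add(-224, Function('K')(-13)), Mul(-1, 250))) = Add(Add(2033, 1765), Add(Add(-224, -13), Mul(-1, 250))) = Add(3798, Add(-237, -250)) = Add(3798, -487) = 3311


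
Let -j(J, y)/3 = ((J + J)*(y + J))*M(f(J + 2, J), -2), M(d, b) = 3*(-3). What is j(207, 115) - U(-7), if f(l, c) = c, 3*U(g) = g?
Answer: 10797955/3 ≈ 3.5993e+6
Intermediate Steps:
U(g) = g/3
M(d, b) = -9
j(J, y) = 54*J*(J + y) (j(J, y) = -3*(J + J)*(y + J)*(-9) = -3*(2*J)*(J + y)*(-9) = -3*2*J*(J + y)*(-9) = -(-54)*J*(J + y) = 54*J*(J + y))
j(207, 115) - U(-7) = 54*207*(207 + 115) - (-7)/3 = 54*207*322 - 1*(-7/3) = 3599316 + 7/3 = 10797955/3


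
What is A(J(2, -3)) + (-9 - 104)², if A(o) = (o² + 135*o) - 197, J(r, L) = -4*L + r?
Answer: 14658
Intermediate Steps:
J(r, L) = r - 4*L
A(o) = -197 + o² + 135*o
A(J(2, -3)) + (-9 - 104)² = (-197 + (2 - 4*(-3))² + 135*(2 - 4*(-3))) + (-9 - 104)² = (-197 + (2 + 12)² + 135*(2 + 12)) + (-113)² = (-197 + 14² + 135*14) + 12769 = (-197 + 196 + 1890) + 12769 = 1889 + 12769 = 14658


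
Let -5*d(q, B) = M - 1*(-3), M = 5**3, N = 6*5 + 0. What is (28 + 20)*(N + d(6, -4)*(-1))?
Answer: 13344/5 ≈ 2668.8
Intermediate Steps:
N = 30 (N = 30 + 0 = 30)
M = 125
d(q, B) = -128/5 (d(q, B) = -(125 - 1*(-3))/5 = -(125 + 3)/5 = -1/5*128 = -128/5)
(28 + 20)*(N + d(6, -4)*(-1)) = (28 + 20)*(30 - 128/5*(-1)) = 48*(30 + 128/5) = 48*(278/5) = 13344/5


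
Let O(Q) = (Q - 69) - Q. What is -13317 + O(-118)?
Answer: -13386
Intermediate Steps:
O(Q) = -69 (O(Q) = (-69 + Q) - Q = -69)
-13317 + O(-118) = -13317 - 69 = -13386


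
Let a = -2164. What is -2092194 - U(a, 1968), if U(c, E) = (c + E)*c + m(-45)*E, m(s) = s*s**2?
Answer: 176817662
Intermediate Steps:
m(s) = s**3
U(c, E) = -91125*E + c*(E + c) (U(c, E) = (c + E)*c + (-45)**3*E = (E + c)*c - 91125*E = c*(E + c) - 91125*E = -91125*E + c*(E + c))
-2092194 - U(a, 1968) = -2092194 - ((-2164)**2 - 91125*1968 + 1968*(-2164)) = -2092194 - (4682896 - 179334000 - 4258752) = -2092194 - 1*(-178909856) = -2092194 + 178909856 = 176817662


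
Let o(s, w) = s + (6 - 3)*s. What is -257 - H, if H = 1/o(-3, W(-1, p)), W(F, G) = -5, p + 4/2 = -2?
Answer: -3083/12 ≈ -256.92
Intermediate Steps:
p = -4 (p = -2 - 2 = -4)
o(s, w) = 4*s (o(s, w) = s + 3*s = 4*s)
H = -1/12 (H = 1/(4*(-3)) = 1/(-12) = -1/12 ≈ -0.083333)
-257 - H = -257 - 1*(-1/12) = -257 + 1/12 = -3083/12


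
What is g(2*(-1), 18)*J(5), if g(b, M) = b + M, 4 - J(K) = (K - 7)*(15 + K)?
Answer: 704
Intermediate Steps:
J(K) = 4 - (-7 + K)*(15 + K) (J(K) = 4 - (K - 7)*(15 + K) = 4 - (-7 + K)*(15 + K))
g(b, M) = M + b
g(2*(-1), 18)*J(5) = (18 + 2*(-1))*(109 - 1*5² - 8*5) = (18 - 2)*(109 - 1*25 - 40) = 16*(109 - 25 - 40) = 16*44 = 704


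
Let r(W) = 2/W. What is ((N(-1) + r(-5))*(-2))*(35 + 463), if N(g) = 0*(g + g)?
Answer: 1992/5 ≈ 398.40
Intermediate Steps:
N(g) = 0 (N(g) = 0*(2*g) = 0)
((N(-1) + r(-5))*(-2))*(35 + 463) = ((0 + 2/(-5))*(-2))*(35 + 463) = ((0 + 2*(-⅕))*(-2))*498 = ((0 - ⅖)*(-2))*498 = -⅖*(-2)*498 = (⅘)*498 = 1992/5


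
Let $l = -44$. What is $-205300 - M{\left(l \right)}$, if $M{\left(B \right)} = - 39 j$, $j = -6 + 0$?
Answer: $-205534$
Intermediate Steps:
$j = -6$
$M{\left(B \right)} = 234$ ($M{\left(B \right)} = \left(-39\right) \left(-6\right) = 234$)
$-205300 - M{\left(l \right)} = -205300 - 234 = -205534$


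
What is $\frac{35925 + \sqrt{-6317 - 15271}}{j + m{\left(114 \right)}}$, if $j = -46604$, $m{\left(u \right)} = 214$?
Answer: $- \frac{7185}{9278} - \frac{i \sqrt{5397}}{23195} \approx -0.77441 - 0.0031672 i$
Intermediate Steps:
$\frac{35925 + \sqrt{-6317 - 15271}}{j + m{\left(114 \right)}} = \frac{35925 + \sqrt{-6317 - 15271}}{-46604 + 214} = \frac{35925 + \sqrt{-21588}}{-46390} = \left(35925 + 2 i \sqrt{5397}\right) \left(- \frac{1}{46390}\right) = - \frac{7185}{9278} - \frac{i \sqrt{5397}}{23195}$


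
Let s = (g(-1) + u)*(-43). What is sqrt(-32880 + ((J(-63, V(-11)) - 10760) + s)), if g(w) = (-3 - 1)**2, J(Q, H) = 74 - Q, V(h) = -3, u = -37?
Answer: 10*I*sqrt(426) ≈ 206.4*I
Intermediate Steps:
g(w) = 16 (g(w) = (-4)**2 = 16)
s = 903 (s = (16 - 37)*(-43) = -21*(-43) = 903)
sqrt(-32880 + ((J(-63, V(-11)) - 10760) + s)) = sqrt(-32880 + (((74 - 1*(-63)) - 10760) + 903)) = sqrt(-32880 + (((74 + 63) - 10760) + 903)) = sqrt(-32880 + ((137 - 10760) + 903)) = sqrt(-32880 + (-10623 + 903)) = sqrt(-32880 - 9720) = sqrt(-42600) = 10*I*sqrt(426)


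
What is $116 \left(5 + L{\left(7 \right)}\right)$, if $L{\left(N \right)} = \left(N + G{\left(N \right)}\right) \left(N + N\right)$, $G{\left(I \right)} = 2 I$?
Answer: $34684$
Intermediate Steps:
$L{\left(N \right)} = 6 N^{2}$ ($L{\left(N \right)} = \left(N + 2 N\right) \left(N + N\right) = 3 N 2 N = 6 N^{2}$)
$116 \left(5 + L{\left(7 \right)}\right) = 116 \left(5 + 6 \cdot 7^{2}\right) = 116 \left(5 + 6 \cdot 49\right) = 116 \left(5 + 294\right) = 116 \cdot 299 = 34684$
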